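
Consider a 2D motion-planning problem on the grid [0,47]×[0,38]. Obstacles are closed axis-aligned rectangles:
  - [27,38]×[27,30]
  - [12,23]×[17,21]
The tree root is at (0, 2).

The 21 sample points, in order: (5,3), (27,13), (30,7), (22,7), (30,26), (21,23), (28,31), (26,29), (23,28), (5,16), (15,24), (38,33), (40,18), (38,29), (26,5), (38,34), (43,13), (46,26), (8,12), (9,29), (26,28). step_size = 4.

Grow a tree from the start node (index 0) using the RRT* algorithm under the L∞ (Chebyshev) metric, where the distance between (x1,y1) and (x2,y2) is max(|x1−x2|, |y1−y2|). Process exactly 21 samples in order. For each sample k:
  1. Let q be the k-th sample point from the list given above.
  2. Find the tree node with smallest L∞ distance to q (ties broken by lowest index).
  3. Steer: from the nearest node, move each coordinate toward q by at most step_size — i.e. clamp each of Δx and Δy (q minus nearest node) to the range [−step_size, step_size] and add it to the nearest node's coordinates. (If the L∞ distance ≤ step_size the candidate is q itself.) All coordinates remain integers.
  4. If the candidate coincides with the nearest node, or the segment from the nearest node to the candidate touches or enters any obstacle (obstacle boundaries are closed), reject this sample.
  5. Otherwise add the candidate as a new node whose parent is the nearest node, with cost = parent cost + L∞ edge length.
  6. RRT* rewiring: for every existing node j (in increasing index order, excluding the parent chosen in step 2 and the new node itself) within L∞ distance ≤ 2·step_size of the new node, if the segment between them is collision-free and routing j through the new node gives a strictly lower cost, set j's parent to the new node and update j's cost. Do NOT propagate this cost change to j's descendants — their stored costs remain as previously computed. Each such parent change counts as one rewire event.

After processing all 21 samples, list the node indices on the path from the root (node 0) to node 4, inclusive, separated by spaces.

Path: 0 1 2 3 4

1. q=(5,3) nearest=0 d=5 new=(4,3) → add node 1 parent=0 cost=4
2. q=(27,13) nearest=1 d=23 new=(8,7) → add node 2 parent=1 cost=8
3. q=(30,7) nearest=2 d=22 new=(12,7) → add node 3 parent=2 cost=12
4. q=(22,7) nearest=3 d=10 new=(16,7) → add node 4 parent=3 cost=16
5. q=(30,26) nearest=3 d=19 new=(16,11) → add node 5 parent=3 cost=16
6. q=(21,23) nearest=5 d=12 new=(20,15) → add node 6 parent=5 cost=20
7. q=(28,31) nearest=6 d=16 new=(24,19) → blocked by [12,23]×[17,21], reject
8. q=(26,29) nearest=6 d=14 new=(24,19) → blocked by [12,23]×[17,21], reject
9. q=(23,28) nearest=6 d=13 new=(23,19) → blocked by [12,23]×[17,21], reject
10. q=(5,16) nearest=2 d=9 new=(5,11) → add node 7 parent=2 cost=12
11. q=(15,24) nearest=6 d=9 new=(16,19) → blocked by [12,23]×[17,21], reject
12. q=(38,33) nearest=6 d=18 new=(24,19) → blocked by [12,23]×[17,21], reject
13. q=(40,18) nearest=6 d=20 new=(24,18) → blocked by [12,23]×[17,21], reject
14. q=(38,29) nearest=6 d=18 new=(24,19) → blocked by [12,23]×[17,21], reject
15. q=(26,5) nearest=4 d=10 new=(20,5) → add node 8 parent=4 cost=20
16. q=(38,34) nearest=6 d=19 new=(24,19) → blocked by [12,23]×[17,21], reject
17. q=(43,13) nearest=6 d=23 new=(24,13) → add node 9 parent=6 cost=24
18. q=(46,26) nearest=9 d=22 new=(28,17) → add node 10 parent=9 cost=28
19. q=(8,12) nearest=7 d=3 new=(8,12) → add node 11 parent=7 cost=15
20. q=(9,29) nearest=6 d=14 new=(16,19) → blocked by [12,23]×[17,21], reject
21. q=(26,28) nearest=10 d=11 new=(26,21) → add node 12 parent=10 cost=32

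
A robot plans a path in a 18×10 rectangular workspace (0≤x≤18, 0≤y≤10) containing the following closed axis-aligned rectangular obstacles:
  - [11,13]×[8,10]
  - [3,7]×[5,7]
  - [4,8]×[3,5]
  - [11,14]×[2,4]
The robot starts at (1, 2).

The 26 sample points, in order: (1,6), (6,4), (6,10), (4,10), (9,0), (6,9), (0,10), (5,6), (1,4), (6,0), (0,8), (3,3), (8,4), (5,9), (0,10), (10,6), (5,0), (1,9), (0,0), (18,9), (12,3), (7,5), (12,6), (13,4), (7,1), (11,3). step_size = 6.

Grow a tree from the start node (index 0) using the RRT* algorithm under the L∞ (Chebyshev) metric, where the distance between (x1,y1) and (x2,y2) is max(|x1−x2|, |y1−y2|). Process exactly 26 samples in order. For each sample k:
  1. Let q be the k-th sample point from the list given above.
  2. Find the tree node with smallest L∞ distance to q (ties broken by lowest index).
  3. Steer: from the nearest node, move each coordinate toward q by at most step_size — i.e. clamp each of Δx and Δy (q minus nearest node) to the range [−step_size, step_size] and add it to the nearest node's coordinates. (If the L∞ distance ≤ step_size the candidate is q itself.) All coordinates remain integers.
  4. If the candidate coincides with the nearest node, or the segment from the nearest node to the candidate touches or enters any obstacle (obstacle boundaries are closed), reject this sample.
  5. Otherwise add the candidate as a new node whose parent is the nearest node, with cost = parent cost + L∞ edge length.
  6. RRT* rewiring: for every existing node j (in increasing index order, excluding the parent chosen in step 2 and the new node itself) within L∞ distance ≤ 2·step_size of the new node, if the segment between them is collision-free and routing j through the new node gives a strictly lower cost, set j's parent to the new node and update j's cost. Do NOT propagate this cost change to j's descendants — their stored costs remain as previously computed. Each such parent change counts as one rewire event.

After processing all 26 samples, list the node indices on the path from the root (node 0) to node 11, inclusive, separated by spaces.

1. q=(1,6) nearest=0 d=4 new=(1,6) → add node 1 parent=0 cost=4
2. q=(6,4) nearest=0 d=5 new=(6,4) → blocked by [4,8]×[3,5], reject
3. q=(6,10) nearest=1 d=5 new=(6,10) → add node 2 parent=1 cost=9
4. q=(4,10) nearest=2 d=2 new=(4,10) → add node 3 parent=2 cost=11
5. q=(9,0) nearest=0 d=8 new=(7,0) → add node 4 parent=0 cost=6
6. q=(6,9) nearest=2 d=1 new=(6,9) → add node 5 parent=2 cost=10
7. q=(0,10) nearest=1 d=4 new=(0,10) → add node 6 parent=1 cost=8
8. q=(5,6) nearest=5 d=3 new=(5,6) → blocked by [3,7]×[5,7], reject
9. q=(1,4) nearest=0 d=2 new=(1,4) → add node 7 parent=0 cost=2; rewire 3→7 (8<11)
10. q=(6,0) nearest=4 d=1 new=(6,0) → add node 8 parent=4 cost=7
11. q=(0,8) nearest=1 d=2 new=(0,8) → add node 9 parent=1 cost=6
12. q=(3,3) nearest=0 d=2 new=(3,3) → add node 10 parent=0 cost=2; rewire 8→10 (5<7)
13. q=(8,4) nearest=4 d=4 new=(8,4) → blocked by [4,8]×[3,5], reject
14. q=(5,9) nearest=2 d=1 new=(5,9) → add node 11 parent=2 cost=10
15. q=(0,10) nearest=6 d=0 → coincident, reject
16. q=(10,6) nearest=2 d=4 new=(10,6) → add node 12 parent=2 cost=13
17. q=(5,0) nearest=8 d=1 new=(5,0) → add node 13 parent=8 cost=6
18. q=(1,9) nearest=6 d=1 new=(1,9) → add node 14 parent=6 cost=9
19. q=(0,0) nearest=0 d=2 new=(0,0) → add node 15 parent=0 cost=2
20. q=(18,9) nearest=12 d=8 new=(16,9) → add node 16 parent=12 cost=19
21. q=(12,3) nearest=12 d=3 new=(12,3) → blocked by [11,14]×[2,4], reject
22. q=(7,5) nearest=12 d=3 new=(7,5) → blocked by [3,7]×[5,7], reject
23. q=(12,6) nearest=12 d=2 new=(12,6) → add node 17 parent=12 cost=15
24. q=(13,4) nearest=17 d=2 new=(13,4) → blocked by [11,14]×[2,4], reject
25. q=(7,1) nearest=4 d=1 new=(7,1) → add node 18 parent=4 cost=7; rewire 12→18 (12<13); rewire 16→18 (16<19); rewire 17→18 (12<15)
26. q=(11,3) nearest=12 d=3 new=(11,3) → blocked by [11,14]×[2,4], reject

Path: 0 1 2 11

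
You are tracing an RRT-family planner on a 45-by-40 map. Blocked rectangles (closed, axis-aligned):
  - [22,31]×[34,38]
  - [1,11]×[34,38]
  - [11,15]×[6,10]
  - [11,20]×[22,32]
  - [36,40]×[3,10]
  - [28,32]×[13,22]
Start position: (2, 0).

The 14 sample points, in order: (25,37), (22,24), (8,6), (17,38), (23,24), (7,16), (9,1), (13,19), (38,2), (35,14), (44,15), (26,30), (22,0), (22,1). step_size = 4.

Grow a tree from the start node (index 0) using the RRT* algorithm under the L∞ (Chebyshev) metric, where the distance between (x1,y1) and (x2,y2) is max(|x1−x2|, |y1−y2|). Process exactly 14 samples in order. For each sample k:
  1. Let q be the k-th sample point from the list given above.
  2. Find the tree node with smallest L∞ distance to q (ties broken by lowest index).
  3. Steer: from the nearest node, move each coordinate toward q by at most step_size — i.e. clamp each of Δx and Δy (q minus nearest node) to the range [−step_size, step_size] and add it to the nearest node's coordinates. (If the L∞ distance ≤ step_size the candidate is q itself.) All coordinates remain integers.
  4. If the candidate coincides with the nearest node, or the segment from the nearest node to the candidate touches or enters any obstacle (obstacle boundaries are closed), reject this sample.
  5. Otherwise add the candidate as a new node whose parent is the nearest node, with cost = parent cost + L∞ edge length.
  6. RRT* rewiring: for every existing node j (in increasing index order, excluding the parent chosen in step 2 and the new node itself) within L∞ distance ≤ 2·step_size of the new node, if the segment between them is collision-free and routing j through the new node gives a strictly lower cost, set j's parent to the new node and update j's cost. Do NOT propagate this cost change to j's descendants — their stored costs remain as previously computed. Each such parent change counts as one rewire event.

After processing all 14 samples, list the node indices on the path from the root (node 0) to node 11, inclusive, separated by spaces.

1. q=(25,37) nearest=0 d=37 new=(6,4) → add node 1 parent=0 cost=4
2. q=(22,24) nearest=1 d=20 new=(10,8) → add node 2 parent=1 cost=8
3. q=(8,6) nearest=1 d=2 new=(8,6) → add node 3 parent=1 cost=6
4. q=(17,38) nearest=2 d=30 new=(14,12) → blocked by [11,15]×[6,10], reject
5. q=(23,24) nearest=2 d=16 new=(14,12) → blocked by [11,15]×[6,10], reject
6. q=(7,16) nearest=2 d=8 new=(7,12) → add node 4 parent=2 cost=12
7. q=(9,1) nearest=1 d=3 new=(9,1) → add node 5 parent=1 cost=7
8. q=(13,19) nearest=4 d=7 new=(11,16) → add node 6 parent=4 cost=16
9. q=(38,2) nearest=6 d=27 new=(15,12) → add node 7 parent=6 cost=20
10. q=(35,14) nearest=7 d=20 new=(19,14) → add node 8 parent=7 cost=24
11. q=(44,15) nearest=8 d=25 new=(23,15) → add node 9 parent=8 cost=28
12. q=(26,30) nearest=6 d=15 new=(15,20) → add node 10 parent=6 cost=20
13. q=(22,0) nearest=2 d=12 new=(14,4) → blocked by [11,15]×[6,10], reject
14. q=(22,1) nearest=7 d=11 new=(19,8) → add node 11 parent=7 cost=24

Path: 0 1 2 4 6 7 11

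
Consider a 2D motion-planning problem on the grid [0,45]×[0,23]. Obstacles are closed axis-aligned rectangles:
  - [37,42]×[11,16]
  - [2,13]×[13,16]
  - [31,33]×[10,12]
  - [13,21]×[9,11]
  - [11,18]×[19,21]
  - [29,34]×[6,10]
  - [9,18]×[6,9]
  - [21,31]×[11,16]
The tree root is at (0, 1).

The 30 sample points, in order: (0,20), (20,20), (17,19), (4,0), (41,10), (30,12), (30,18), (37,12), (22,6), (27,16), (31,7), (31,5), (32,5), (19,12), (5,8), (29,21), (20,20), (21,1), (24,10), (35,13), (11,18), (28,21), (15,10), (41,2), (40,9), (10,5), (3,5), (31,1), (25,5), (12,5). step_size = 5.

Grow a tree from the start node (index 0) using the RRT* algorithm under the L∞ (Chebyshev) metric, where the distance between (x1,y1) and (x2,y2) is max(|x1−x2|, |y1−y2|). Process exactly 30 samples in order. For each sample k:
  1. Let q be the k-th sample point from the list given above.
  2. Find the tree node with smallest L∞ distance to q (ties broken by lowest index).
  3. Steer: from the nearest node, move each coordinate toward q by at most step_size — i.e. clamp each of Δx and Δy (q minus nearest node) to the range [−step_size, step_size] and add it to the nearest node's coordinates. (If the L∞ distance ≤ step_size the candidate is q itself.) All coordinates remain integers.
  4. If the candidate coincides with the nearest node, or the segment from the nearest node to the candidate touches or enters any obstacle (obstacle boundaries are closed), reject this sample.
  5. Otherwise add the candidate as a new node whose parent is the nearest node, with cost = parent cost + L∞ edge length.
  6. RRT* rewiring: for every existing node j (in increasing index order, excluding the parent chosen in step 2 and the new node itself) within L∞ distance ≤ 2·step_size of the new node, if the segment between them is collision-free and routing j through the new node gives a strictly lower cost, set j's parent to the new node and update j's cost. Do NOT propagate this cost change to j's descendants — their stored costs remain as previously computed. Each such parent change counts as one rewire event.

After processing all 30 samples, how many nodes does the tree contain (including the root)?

1. q=(0,20) nearest=0 d=19 new=(0,6) → add node 1 parent=0 cost=5
2. q=(20,20) nearest=0 d=20 new=(5,6) → add node 2 parent=0 cost=5
3. q=(17,19) nearest=2 d=13 new=(10,11) → add node 3 parent=2 cost=10
4. q=(4,0) nearest=0 d=4 new=(4,0) → add node 4 parent=0 cost=4
5. q=(41,10) nearest=3 d=31 new=(15,10) → blocked by [13,21]×[9,11], reject
6. q=(30,12) nearest=3 d=20 new=(15,12) → add node 5 parent=3 cost=15
7. q=(30,18) nearest=5 d=15 new=(20,17) → add node 6 parent=5 cost=20
8. q=(37,12) nearest=6 d=17 new=(25,12) → blocked by [21,31]×[11,16], reject
9. q=(22,6) nearest=5 d=7 new=(20,7) → blocked by [13,21]×[9,11], reject
10. q=(27,16) nearest=6 d=7 new=(25,16) → blocked by [21,31]×[11,16], reject
11. q=(31,7) nearest=6 d=11 new=(25,12) → blocked by [21,31]×[11,16], reject
12. q=(31,5) nearest=6 d=12 new=(25,12) → blocked by [21,31]×[11,16], reject
13. q=(32,5) nearest=6 d=12 new=(25,12) → blocked by [21,31]×[11,16], reject
14. q=(19,12) nearest=5 d=4 new=(19,12) → add node 7 parent=5 cost=19
15. q=(5,8) nearest=2 d=2 new=(5,8) → add node 8 parent=2 cost=7
16. q=(29,21) nearest=6 d=9 new=(25,21) → add node 9 parent=6 cost=25
17. q=(20,20) nearest=6 d=3 new=(20,20) → add node 10 parent=6 cost=23
18. q=(21,1) nearest=3 d=11 new=(15,6) → blocked by [9,18]×[6,9], reject
19. q=(24,10) nearest=7 d=5 new=(24,10) → blocked by [21,31]×[11,16], reject
20. q=(35,13) nearest=9 d=10 new=(30,16) → blocked by [21,31]×[11,16], reject
21. q=(11,18) nearest=5 d=6 new=(11,17) → blocked by [2,13]×[13,16], reject
22. q=(28,21) nearest=9 d=3 new=(28,21) → add node 11 parent=9 cost=28
23. q=(15,10) nearest=5 d=2 new=(15,10) → blocked by [13,21]×[9,11], reject
24. q=(41,2) nearest=9 d=19 new=(30,16) → blocked by [21,31]×[11,16], reject
25. q=(40,9) nearest=11 d=12 new=(33,16) → add node 12 parent=11 cost=33
26. q=(10,5) nearest=2 d=5 new=(10,5) → add node 13 parent=2 cost=10
27. q=(3,5) nearest=2 d=2 new=(3,5) → add node 14 parent=2 cost=7
28. q=(31,1) nearest=7 d=12 new=(24,7) → blocked by [13,21]×[9,11], reject
29. q=(25,5) nearest=7 d=7 new=(24,7) → blocked by [13,21]×[9,11], reject
30. q=(12,5) nearest=13 d=2 new=(12,5) → add node 15 parent=13 cost=12

Node count: 16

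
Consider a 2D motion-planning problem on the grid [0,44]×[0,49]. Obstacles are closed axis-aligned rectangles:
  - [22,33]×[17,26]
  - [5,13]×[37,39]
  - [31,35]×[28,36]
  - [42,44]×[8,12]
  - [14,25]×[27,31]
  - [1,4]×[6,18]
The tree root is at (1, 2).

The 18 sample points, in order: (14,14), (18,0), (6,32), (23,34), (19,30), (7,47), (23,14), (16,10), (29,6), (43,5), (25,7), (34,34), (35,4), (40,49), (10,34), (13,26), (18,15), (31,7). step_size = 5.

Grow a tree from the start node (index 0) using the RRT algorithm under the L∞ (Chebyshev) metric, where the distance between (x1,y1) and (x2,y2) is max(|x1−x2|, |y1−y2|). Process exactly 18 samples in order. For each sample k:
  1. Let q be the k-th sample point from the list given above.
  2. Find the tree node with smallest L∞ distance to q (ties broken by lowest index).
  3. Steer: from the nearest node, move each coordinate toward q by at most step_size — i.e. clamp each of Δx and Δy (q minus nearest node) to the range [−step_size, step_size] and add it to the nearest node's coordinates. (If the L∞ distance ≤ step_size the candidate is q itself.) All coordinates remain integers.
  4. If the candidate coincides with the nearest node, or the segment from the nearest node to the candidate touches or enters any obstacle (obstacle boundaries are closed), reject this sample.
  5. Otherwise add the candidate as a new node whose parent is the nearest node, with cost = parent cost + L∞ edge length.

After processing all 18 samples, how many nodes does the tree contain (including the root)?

1. q=(14,14) nearest=0 d=13 new=(6,7) → add node 1 parent=0 cost=5
2. q=(18,0) nearest=1 d=12 new=(11,2) → add node 2 parent=1 cost=10
3. q=(6,32) nearest=1 d=25 new=(6,12) → add node 3 parent=1 cost=10
4. q=(23,34) nearest=3 d=22 new=(11,17) → add node 4 parent=3 cost=15
5. q=(19,30) nearest=4 d=13 new=(16,22) → add node 5 parent=4 cost=20
6. q=(7,47) nearest=5 d=25 new=(11,27) → add node 6 parent=5 cost=25
7. q=(23,14) nearest=5 d=8 new=(21,17) → add node 7 parent=5 cost=25
8. q=(16,10) nearest=4 d=7 new=(16,12) → add node 8 parent=4 cost=20
9. q=(29,6) nearest=7 d=11 new=(26,12) → add node 9 parent=7 cost=30
10. q=(43,5) nearest=9 d=17 new=(31,7) → add node 10 parent=9 cost=35
11. q=(25,7) nearest=9 d=5 new=(25,7) → add node 11 parent=9 cost=35
12. q=(34,34) nearest=7 d=17 new=(26,22) → blocked by [22,33]×[17,26], reject
13. q=(35,4) nearest=10 d=4 new=(35,4) → add node 12 parent=10 cost=39
14. q=(40,49) nearest=5 d=27 new=(21,27) → blocked by [14,25]×[27,31], reject
15. q=(10,34) nearest=6 d=7 new=(10,32) → add node 13 parent=6 cost=30
16. q=(13,26) nearest=6 d=2 new=(13,26) → add node 14 parent=6 cost=27
17. q=(18,15) nearest=7 d=3 new=(18,15) → add node 15 parent=7 cost=28
18. q=(31,7) nearest=10 d=0 → coincident, reject

Node count: 16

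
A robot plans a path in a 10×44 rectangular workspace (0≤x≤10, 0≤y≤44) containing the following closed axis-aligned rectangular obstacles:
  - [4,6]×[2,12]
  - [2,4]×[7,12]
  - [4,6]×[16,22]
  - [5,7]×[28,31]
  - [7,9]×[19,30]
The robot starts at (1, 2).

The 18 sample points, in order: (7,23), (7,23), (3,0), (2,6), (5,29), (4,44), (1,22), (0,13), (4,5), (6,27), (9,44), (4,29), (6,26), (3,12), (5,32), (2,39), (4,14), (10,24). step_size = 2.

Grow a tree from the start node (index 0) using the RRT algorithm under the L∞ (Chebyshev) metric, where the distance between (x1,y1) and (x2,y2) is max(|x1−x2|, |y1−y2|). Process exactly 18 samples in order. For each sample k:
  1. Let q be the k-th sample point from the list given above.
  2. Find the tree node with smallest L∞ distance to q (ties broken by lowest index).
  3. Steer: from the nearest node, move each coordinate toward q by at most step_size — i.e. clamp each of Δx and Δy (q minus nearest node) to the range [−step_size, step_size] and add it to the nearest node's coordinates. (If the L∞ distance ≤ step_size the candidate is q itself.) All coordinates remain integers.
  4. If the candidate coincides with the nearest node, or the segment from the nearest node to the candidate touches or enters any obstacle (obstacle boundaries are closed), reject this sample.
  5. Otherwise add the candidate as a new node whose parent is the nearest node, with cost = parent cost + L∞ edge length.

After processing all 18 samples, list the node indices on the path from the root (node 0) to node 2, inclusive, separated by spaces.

Path: 0 2

1. q=(7,23) nearest=0 d=21 new=(3,4) → add node 1 parent=0 cost=2
2. q=(7,23) nearest=1 d=19 new=(5,6) → blocked by [4,6]×[2,12], reject
3. q=(3,0) nearest=0 d=2 new=(3,0) → add node 2 parent=0 cost=2
4. q=(2,6) nearest=1 d=2 new=(2,6) → add node 3 parent=1 cost=4
5. q=(5,29) nearest=3 d=23 new=(4,8) → blocked by [4,6]×[2,12], reject
6. q=(4,44) nearest=3 d=38 new=(4,8) → blocked by [4,6]×[2,12], reject
7. q=(1,22) nearest=3 d=16 new=(1,8) → add node 4 parent=3 cost=6
8. q=(0,13) nearest=4 d=5 new=(0,10) → add node 5 parent=4 cost=8
9. q=(4,5) nearest=1 d=1 new=(4,5) → blocked by [4,6]×[2,12], reject
10. q=(6,27) nearest=5 d=17 new=(2,12) → blocked by [2,4]×[7,12], reject
11. q=(9,44) nearest=5 d=34 new=(2,12) → blocked by [2,4]×[7,12], reject
12. q=(4,29) nearest=5 d=19 new=(2,12) → blocked by [2,4]×[7,12], reject
13. q=(6,26) nearest=5 d=16 new=(2,12) → blocked by [2,4]×[7,12], reject
14. q=(3,12) nearest=5 d=3 new=(2,12) → blocked by [2,4]×[7,12], reject
15. q=(5,32) nearest=5 d=22 new=(2,12) → blocked by [2,4]×[7,12], reject
16. q=(2,39) nearest=5 d=29 new=(2,12) → blocked by [2,4]×[7,12], reject
17. q=(4,14) nearest=5 d=4 new=(2,12) → blocked by [2,4]×[7,12], reject
18. q=(10,24) nearest=5 d=14 new=(2,12) → blocked by [2,4]×[7,12], reject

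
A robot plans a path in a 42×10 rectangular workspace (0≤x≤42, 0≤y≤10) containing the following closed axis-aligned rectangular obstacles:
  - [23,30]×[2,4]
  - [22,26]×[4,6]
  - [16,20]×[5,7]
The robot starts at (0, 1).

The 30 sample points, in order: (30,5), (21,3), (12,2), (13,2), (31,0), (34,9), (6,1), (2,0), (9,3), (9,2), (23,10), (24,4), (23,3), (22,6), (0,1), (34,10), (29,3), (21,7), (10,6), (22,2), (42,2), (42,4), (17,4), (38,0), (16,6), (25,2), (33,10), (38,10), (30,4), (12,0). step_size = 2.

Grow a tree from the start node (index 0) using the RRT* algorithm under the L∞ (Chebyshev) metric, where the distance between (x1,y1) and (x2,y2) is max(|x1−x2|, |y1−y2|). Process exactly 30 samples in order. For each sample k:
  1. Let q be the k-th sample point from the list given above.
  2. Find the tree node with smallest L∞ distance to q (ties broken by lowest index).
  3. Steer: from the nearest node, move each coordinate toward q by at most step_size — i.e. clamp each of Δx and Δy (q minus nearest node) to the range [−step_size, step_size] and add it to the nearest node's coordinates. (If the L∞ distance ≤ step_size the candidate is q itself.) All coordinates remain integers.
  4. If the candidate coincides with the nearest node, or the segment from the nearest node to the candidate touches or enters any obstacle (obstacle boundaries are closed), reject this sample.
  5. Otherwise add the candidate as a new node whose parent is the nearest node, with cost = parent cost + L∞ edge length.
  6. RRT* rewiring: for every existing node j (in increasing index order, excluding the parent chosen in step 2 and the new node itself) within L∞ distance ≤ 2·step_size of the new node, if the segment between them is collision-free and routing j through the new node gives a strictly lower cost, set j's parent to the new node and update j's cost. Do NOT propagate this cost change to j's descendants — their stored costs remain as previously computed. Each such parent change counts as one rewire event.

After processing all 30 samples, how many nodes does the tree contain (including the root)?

1. q=(30,5) nearest=0 d=30 new=(2,3) → add node 1 parent=0 cost=2
2. q=(21,3) nearest=1 d=19 new=(4,3) → add node 2 parent=1 cost=4
3. q=(12,2) nearest=2 d=8 new=(6,2) → add node 3 parent=2 cost=6
4. q=(13,2) nearest=3 d=7 new=(8,2) → add node 4 parent=3 cost=8
5. q=(31,0) nearest=4 d=23 new=(10,0) → add node 5 parent=4 cost=10
6. q=(34,9) nearest=5 d=24 new=(12,2) → add node 6 parent=5 cost=12
7. q=(6,1) nearest=3 d=1 new=(6,1) → add node 7 parent=3 cost=7
8. q=(2,0) nearest=0 d=2 new=(2,0) → add node 8 parent=0 cost=2; rewire 7→8 (6<7)
9. q=(9,3) nearest=4 d=1 new=(9,3) → add node 9 parent=4 cost=9
10. q=(9,2) nearest=4 d=1 new=(9,2) → add node 10 parent=4 cost=9
11. q=(23,10) nearest=6 d=11 new=(14,4) → add node 11 parent=6 cost=14
12. q=(24,4) nearest=11 d=10 new=(16,4) → add node 12 parent=11 cost=16
13. q=(23,3) nearest=12 d=7 new=(18,3) → add node 13 parent=12 cost=18
14. q=(22,6) nearest=13 d=4 new=(20,5) → blocked by [16,20]×[5,7], reject
15. q=(0,1) nearest=0 d=0 → coincident, reject
16. q=(34,10) nearest=13 d=16 new=(20,5) → blocked by [16,20]×[5,7], reject
17. q=(29,3) nearest=13 d=11 new=(20,3) → add node 14 parent=13 cost=20
18. q=(21,7) nearest=13 d=4 new=(20,5) → blocked by [16,20]×[5,7], reject
19. q=(10,6) nearest=9 d=3 new=(10,5) → add node 15 parent=9 cost=11
20. q=(22,2) nearest=14 d=2 new=(22,2) → add node 16 parent=14 cost=22
21. q=(42,2) nearest=16 d=20 new=(24,2) → blocked by [23,30]×[2,4], reject
22. q=(42,4) nearest=16 d=20 new=(24,4) → blocked by [23,30]×[2,4], reject
23. q=(17,4) nearest=12 d=1 new=(17,4) → add node 17 parent=12 cost=17
24. q=(38,0) nearest=16 d=16 new=(24,0) → add node 18 parent=16 cost=24
25. q=(16,6) nearest=11 d=2 new=(16,6) → blocked by [16,20]×[5,7], reject
26. q=(25,2) nearest=18 d=2 new=(25,2) → blocked by [23,30]×[2,4], reject
27. q=(33,10) nearest=18 d=10 new=(26,2) → blocked by [23,30]×[2,4], reject
28. q=(38,10) nearest=18 d=14 new=(26,2) → blocked by [23,30]×[2,4], reject
29. q=(30,4) nearest=18 d=6 new=(26,2) → blocked by [23,30]×[2,4], reject
30. q=(12,0) nearest=5 d=2 new=(12,0) → add node 19 parent=5 cost=12

Node count: 20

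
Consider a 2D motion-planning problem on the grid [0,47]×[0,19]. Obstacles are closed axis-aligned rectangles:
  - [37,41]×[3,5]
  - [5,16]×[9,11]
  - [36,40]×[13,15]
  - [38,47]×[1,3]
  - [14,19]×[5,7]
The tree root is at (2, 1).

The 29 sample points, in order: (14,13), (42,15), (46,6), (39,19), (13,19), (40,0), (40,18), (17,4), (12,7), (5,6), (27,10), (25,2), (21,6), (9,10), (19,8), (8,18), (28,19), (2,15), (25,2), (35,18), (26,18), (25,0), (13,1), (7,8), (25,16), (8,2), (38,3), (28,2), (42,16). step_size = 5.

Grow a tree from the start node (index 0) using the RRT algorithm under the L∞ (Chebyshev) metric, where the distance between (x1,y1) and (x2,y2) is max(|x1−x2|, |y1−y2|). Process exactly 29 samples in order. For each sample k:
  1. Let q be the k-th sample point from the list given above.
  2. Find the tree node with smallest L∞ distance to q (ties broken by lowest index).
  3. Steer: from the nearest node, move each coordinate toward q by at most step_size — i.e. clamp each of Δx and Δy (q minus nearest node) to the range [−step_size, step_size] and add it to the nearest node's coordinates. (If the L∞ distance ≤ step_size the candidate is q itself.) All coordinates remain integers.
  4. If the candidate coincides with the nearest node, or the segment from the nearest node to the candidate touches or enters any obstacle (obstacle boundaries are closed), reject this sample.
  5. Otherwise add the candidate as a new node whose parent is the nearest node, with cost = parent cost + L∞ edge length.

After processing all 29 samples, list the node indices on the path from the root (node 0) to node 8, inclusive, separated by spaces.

Path: 0 1 2 3 4 8

1. q=(14,13) nearest=0 d=12 new=(7,6) → add node 1 parent=0 cost=5
2. q=(42,15) nearest=1 d=35 new=(12,11) → blocked by [5,16]×[9,11], reject
3. q=(46,6) nearest=1 d=39 new=(12,6) → add node 2 parent=1 cost=10
4. q=(39,19) nearest=2 d=27 new=(17,11) → blocked by [5,16]×[9,11], reject
5. q=(13,19) nearest=1 d=13 new=(12,11) → blocked by [5,16]×[9,11], reject
6. q=(40,0) nearest=2 d=28 new=(17,1) → add node 3 parent=2 cost=15
7. q=(40,18) nearest=3 d=23 new=(22,6) → add node 4 parent=3 cost=20
8. q=(17,4) nearest=3 d=3 new=(17,4) → add node 5 parent=3 cost=18
9. q=(12,7) nearest=2 d=1 new=(12,7) → add node 6 parent=2 cost=11
10. q=(5,6) nearest=1 d=2 new=(5,6) → add node 7 parent=1 cost=7
11. q=(27,10) nearest=4 d=5 new=(27,10) → add node 8 parent=4 cost=25
12. q=(25,2) nearest=4 d=4 new=(25,2) → add node 9 parent=4 cost=24
13. q=(21,6) nearest=4 d=1 new=(21,6) → add node 10 parent=4 cost=21
14. q=(9,10) nearest=6 d=3 new=(9,10) → blocked by [5,16]×[9,11], reject
15. q=(19,8) nearest=10 d=2 new=(19,8) → add node 11 parent=10 cost=23
16. q=(8,18) nearest=6 d=11 new=(8,12) → blocked by [5,16]×[9,11], reject
17. q=(28,19) nearest=8 d=9 new=(28,15) → add node 12 parent=8 cost=30
18. q=(2,15) nearest=1 d=9 new=(2,11) → add node 13 parent=1 cost=10
19. q=(25,2) nearest=9 d=0 → coincident, reject
20. q=(35,18) nearest=12 d=7 new=(33,18) → add node 14 parent=12 cost=35
21. q=(26,18) nearest=12 d=3 new=(26,18) → add node 15 parent=12 cost=33
22. q=(25,0) nearest=9 d=2 new=(25,0) → add node 16 parent=9 cost=26
23. q=(13,1) nearest=3 d=4 new=(13,1) → add node 17 parent=3 cost=19
24. q=(7,8) nearest=1 d=2 new=(7,8) → add node 18 parent=1 cost=7
25. q=(25,16) nearest=15 d=2 new=(25,16) → add node 19 parent=15 cost=35
26. q=(8,2) nearest=1 d=4 new=(8,2) → add node 20 parent=1 cost=9
27. q=(38,3) nearest=8 d=11 new=(32,5) → add node 21 parent=8 cost=30
28. q=(28,2) nearest=9 d=3 new=(28,2) → add node 22 parent=9 cost=27
29. q=(42,16) nearest=14 d=9 new=(38,16) → add node 23 parent=14 cost=40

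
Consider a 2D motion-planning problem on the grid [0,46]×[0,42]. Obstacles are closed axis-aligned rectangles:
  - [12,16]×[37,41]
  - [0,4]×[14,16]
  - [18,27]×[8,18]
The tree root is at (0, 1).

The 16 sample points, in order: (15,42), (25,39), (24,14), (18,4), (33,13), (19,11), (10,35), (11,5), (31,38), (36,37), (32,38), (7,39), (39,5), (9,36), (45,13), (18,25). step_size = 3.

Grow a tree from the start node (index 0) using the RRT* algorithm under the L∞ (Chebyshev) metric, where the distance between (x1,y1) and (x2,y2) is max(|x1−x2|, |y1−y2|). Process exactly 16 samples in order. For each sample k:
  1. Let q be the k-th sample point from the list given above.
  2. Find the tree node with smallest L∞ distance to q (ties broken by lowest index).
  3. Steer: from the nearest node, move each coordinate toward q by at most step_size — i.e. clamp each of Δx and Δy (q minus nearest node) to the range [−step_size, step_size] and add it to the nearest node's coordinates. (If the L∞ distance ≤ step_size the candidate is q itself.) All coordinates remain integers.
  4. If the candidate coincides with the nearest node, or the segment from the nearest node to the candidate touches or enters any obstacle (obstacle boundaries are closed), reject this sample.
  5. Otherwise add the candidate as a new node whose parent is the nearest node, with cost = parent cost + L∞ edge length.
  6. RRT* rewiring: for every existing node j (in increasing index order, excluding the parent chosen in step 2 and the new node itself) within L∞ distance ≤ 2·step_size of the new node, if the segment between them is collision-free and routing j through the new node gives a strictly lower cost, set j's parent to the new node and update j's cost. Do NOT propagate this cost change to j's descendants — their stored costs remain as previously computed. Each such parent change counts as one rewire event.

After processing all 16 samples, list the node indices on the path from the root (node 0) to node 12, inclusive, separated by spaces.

1. q=(15,42) nearest=0 d=41 new=(3,4) → add node 1 parent=0 cost=3
2. q=(25,39) nearest=1 d=35 new=(6,7) → add node 2 parent=1 cost=6
3. q=(24,14) nearest=2 d=18 new=(9,10) → add node 3 parent=2 cost=9
4. q=(18,4) nearest=3 d=9 new=(12,7) → add node 4 parent=3 cost=12
5. q=(33,13) nearest=4 d=21 new=(15,10) → add node 5 parent=4 cost=15
6. q=(19,11) nearest=5 d=4 new=(18,11) → blocked by [18,27]×[8,18], reject
7. q=(10,35) nearest=3 d=25 new=(10,13) → add node 6 parent=3 cost=12
8. q=(11,5) nearest=4 d=2 new=(11,5) → add node 7 parent=4 cost=14
9. q=(31,38) nearest=6 d=25 new=(13,16) → add node 8 parent=6 cost=15
10. q=(36,37) nearest=8 d=23 new=(16,19) → add node 9 parent=8 cost=18
11. q=(32,38) nearest=9 d=19 new=(19,22) → add node 10 parent=9 cost=21
12. q=(7,39) nearest=10 d=17 new=(16,25) → add node 11 parent=10 cost=24
13. q=(39,5) nearest=10 d=20 new=(22,19) → add node 12 parent=10 cost=24
14. q=(9,36) nearest=11 d=11 new=(13,28) → add node 13 parent=11 cost=27
15. q=(45,13) nearest=12 d=23 new=(25,16) → blocked by [18,27]×[8,18], reject
16. q=(18,25) nearest=11 d=2 new=(18,25) → add node 14 parent=11 cost=26

Path: 0 1 2 3 6 8 9 10 12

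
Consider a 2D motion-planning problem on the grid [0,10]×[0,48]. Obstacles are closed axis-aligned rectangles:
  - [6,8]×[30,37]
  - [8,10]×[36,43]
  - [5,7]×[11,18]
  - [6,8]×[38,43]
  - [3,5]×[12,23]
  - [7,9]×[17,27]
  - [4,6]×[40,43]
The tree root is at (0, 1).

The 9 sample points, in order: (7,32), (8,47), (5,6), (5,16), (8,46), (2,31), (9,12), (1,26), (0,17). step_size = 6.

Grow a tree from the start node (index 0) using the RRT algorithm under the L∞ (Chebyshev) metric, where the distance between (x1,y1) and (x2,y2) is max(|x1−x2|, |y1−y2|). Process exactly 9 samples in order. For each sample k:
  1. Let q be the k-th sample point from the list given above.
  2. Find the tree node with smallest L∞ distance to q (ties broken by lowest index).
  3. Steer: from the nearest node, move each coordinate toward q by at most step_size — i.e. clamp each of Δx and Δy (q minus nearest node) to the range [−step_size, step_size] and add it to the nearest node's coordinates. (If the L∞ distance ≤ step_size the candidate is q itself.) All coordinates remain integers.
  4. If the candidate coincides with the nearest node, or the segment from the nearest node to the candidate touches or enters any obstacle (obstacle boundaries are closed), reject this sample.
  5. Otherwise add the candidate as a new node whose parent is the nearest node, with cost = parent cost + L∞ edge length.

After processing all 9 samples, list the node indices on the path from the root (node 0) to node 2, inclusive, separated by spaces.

1. q=(7,32) nearest=0 d=31 new=(6,7) → add node 1 parent=0 cost=6
2. q=(8,47) nearest=1 d=40 new=(8,13) → add node 2 parent=1 cost=12
3. q=(5,6) nearest=1 d=1 new=(5,6) → add node 3 parent=1 cost=7
4. q=(5,16) nearest=2 d=3 new=(5,16) → blocked by [5,7]×[11,18], reject
5. q=(8,46) nearest=2 d=33 new=(8,19) → blocked by [7,9]×[17,27], reject
6. q=(2,31) nearest=2 d=18 new=(2,19) → blocked by [5,7]×[11,18], reject
7. q=(9,12) nearest=2 d=1 new=(9,12) → add node 4 parent=2 cost=13
8. q=(1,26) nearest=2 d=13 new=(2,19) → blocked by [5,7]×[11,18], reject
9. q=(0,17) nearest=2 d=8 new=(2,17) → blocked by [5,7]×[11,18], reject

Path: 0 1 2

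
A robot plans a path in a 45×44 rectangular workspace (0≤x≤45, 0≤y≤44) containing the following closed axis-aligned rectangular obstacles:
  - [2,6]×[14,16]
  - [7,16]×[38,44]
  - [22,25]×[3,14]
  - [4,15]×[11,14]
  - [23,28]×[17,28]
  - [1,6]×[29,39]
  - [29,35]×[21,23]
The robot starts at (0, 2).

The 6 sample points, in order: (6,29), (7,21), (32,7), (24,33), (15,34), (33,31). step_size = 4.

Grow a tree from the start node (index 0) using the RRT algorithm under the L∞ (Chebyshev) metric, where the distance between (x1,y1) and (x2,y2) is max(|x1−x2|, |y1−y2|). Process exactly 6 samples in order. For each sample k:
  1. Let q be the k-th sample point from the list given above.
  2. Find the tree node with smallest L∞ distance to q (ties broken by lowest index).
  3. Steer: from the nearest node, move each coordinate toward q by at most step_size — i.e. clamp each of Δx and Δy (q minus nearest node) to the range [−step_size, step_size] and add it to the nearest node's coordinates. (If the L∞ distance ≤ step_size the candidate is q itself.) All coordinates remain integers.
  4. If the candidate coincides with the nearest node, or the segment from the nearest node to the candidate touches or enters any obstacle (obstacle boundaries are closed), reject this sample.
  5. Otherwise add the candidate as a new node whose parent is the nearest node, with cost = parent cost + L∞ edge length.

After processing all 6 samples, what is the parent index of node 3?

1. q=(6,29) nearest=0 d=27 new=(4,6) → add node 1 parent=0 cost=4
2. q=(7,21) nearest=1 d=15 new=(7,10) → add node 2 parent=1 cost=8
3. q=(32,7) nearest=2 d=25 new=(11,7) → add node 3 parent=2 cost=12
4. q=(24,33) nearest=2 d=23 new=(11,14) → blocked by [4,15]×[11,14], reject
5. q=(15,34) nearest=2 d=24 new=(11,14) → blocked by [4,15]×[11,14], reject
6. q=(33,31) nearest=3 d=24 new=(15,11) → blocked by [4,15]×[11,14], reject

Parent of node 3: 2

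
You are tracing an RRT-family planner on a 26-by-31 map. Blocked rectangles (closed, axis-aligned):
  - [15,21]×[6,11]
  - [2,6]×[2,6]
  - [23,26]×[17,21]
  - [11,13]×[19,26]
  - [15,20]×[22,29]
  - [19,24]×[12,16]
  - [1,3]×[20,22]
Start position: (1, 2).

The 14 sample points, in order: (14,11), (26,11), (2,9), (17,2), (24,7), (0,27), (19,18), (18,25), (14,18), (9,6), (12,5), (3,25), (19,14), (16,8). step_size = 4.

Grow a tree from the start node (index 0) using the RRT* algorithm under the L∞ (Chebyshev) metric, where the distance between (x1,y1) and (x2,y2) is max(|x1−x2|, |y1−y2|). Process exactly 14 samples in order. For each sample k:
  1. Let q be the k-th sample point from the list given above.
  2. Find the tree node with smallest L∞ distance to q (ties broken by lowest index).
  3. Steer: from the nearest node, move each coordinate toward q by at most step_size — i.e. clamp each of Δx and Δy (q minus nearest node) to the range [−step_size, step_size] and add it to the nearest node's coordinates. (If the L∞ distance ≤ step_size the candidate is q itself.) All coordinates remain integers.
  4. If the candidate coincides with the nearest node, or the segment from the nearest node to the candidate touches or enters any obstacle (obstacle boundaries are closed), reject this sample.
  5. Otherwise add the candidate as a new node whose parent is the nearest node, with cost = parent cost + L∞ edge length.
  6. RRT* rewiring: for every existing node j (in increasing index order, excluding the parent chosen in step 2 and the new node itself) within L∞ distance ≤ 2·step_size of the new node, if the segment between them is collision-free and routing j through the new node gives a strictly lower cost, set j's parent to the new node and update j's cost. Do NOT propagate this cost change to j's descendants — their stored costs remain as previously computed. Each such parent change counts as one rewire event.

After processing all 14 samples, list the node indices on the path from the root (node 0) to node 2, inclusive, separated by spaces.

1. q=(14,11) nearest=0 d=13 new=(5,6) → blocked by [2,6]×[2,6], reject
2. q=(26,11) nearest=0 d=25 new=(5,6) → blocked by [2,6]×[2,6], reject
3. q=(2,9) nearest=0 d=7 new=(2,6) → blocked by [2,6]×[2,6], reject
4. q=(17,2) nearest=0 d=16 new=(5,2) → blocked by [2,6]×[2,6], reject
5. q=(24,7) nearest=0 d=23 new=(5,6) → blocked by [2,6]×[2,6], reject
6. q=(0,27) nearest=0 d=25 new=(0,6) → add node 1 parent=0 cost=4
7. q=(19,18) nearest=0 d=18 new=(5,6) → blocked by [2,6]×[2,6], reject
8. q=(18,25) nearest=1 d=19 new=(4,10) → add node 2 parent=1 cost=8
9. q=(14,18) nearest=2 d=10 new=(8,14) → add node 3 parent=2 cost=12
10. q=(9,6) nearest=2 d=5 new=(8,6) → add node 4 parent=2 cost=12
11. q=(12,5) nearest=4 d=4 new=(12,5) → add node 5 parent=4 cost=16
12. q=(3,25) nearest=3 d=11 new=(4,18) → add node 6 parent=3 cost=16
13. q=(19,14) nearest=5 d=9 new=(16,9) → blocked by [15,21]×[6,11], reject
14. q=(16,8) nearest=5 d=4 new=(16,8) → blocked by [15,21]×[6,11], reject

Path: 0 1 2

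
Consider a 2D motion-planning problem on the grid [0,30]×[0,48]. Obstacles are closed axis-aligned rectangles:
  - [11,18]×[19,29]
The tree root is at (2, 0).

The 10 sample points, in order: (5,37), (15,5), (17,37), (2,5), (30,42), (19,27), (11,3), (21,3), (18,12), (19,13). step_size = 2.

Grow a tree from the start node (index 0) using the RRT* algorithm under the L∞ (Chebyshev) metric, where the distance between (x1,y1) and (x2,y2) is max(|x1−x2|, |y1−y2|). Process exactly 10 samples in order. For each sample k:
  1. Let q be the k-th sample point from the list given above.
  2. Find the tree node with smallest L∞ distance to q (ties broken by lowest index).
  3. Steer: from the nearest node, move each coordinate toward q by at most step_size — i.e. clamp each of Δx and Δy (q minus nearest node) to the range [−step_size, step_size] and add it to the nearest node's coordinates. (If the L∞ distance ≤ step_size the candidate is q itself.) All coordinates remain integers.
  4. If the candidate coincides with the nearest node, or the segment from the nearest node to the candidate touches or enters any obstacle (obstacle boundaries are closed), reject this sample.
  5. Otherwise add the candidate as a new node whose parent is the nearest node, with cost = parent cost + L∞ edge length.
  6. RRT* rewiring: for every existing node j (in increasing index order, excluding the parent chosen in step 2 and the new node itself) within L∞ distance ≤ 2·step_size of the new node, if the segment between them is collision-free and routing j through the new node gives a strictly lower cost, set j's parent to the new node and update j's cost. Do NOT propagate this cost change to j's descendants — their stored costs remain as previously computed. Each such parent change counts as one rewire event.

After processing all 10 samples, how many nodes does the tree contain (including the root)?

1. q=(5,37) nearest=0 d=37 new=(4,2) → add node 1 parent=0 cost=2
2. q=(15,5) nearest=1 d=11 new=(6,4) → add node 2 parent=1 cost=4
3. q=(17,37) nearest=2 d=33 new=(8,6) → add node 3 parent=2 cost=6
4. q=(2,5) nearest=1 d=3 new=(2,4) → add node 4 parent=1 cost=4
5. q=(30,42) nearest=3 d=36 new=(10,8) → add node 5 parent=3 cost=8
6. q=(19,27) nearest=5 d=19 new=(12,10) → add node 6 parent=5 cost=10
7. q=(11,3) nearest=3 d=3 new=(10,4) → add node 7 parent=3 cost=8
8. q=(21,3) nearest=6 d=9 new=(14,8) → add node 8 parent=6 cost=12
9. q=(18,12) nearest=8 d=4 new=(16,10) → add node 9 parent=8 cost=14
10. q=(19,13) nearest=9 d=3 new=(18,12) → add node 10 parent=9 cost=16

Node count: 11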